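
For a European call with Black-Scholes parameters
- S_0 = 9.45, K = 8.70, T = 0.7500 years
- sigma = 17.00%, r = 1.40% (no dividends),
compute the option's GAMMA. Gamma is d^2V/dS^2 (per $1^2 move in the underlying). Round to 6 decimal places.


d1 = 0.7066034797; d2 = 0.5593791610
phi(d1) = 0.3108071138; exp(-qT) = 1.0000000000; exp(-rT) = 0.9895549326
Gamma = exp(-qT) * phi(d1) / (S * sigma * sqrt(T)) = 1.0000000000 * 0.3108071138 / (9.4500 * 0.1700 * 0.8660254038) = 0.223398

Answer: Gamma = 0.223398


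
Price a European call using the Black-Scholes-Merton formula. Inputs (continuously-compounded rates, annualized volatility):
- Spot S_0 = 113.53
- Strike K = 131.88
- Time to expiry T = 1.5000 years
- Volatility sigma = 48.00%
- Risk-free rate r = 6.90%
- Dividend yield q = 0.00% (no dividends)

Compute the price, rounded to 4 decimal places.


d1 = (ln(S/K) + (r - q + 0.5*sigma^2) * T) / (sigma * sqrt(T)) = 0.21513784
d2 = d1 - sigma * sqrt(T) = -0.37273970
exp(-rT) = 0.90167602; exp(-qT) = 1.00000000
C = S_0 * exp(-qT) * N(d1) - K * exp(-rT) * N(d2)
N(d1) = 0.58517007; N(d2) = 0.35467109
C = 113.5300 * 1.00000000 * 0.58517007 - 131.8800 * 0.90167602 * 0.35467109 = 24.2593

Answer: Price = 24.2593


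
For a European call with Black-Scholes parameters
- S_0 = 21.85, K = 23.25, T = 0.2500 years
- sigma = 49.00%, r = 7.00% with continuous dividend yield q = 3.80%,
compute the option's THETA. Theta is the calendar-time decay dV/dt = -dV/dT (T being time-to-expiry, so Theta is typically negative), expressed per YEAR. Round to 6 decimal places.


Answer: Theta = -4.416282

Derivation:
d1 = -0.0983335122; d2 = -0.3433335122
phi(d1) = 0.3970181534; exp(-qT) = 0.9905449824; exp(-rT) = 0.9826522357
Theta = -S*exp(-qT)*phi(d1)*sigma/(2*sqrt(T)) - r*K*exp(-rT)*N(d2) + q*S*exp(-qT)*N(d1)
N(d1) = 0.4608337341; N(d2) = 0.3656737861; sqrt(T) = 0.5000000000
Term 1 = -21.8500 * 0.9905449824 * 0.3970181534 * 0.4900 / (2 * 0.5000000000) = -4.2104846538
Term 2 = -0.0700 * 23.2500 * 0.9826522357 * 0.3656737861 = -0.5848098410
Term 3 = 0.0380 * 21.8500 * 0.9905449824 * 0.4608337341 = 0.3790124737
Theta = -4.2104846538 + (-0.5848098410) + (0.3790124737) = -4.416282


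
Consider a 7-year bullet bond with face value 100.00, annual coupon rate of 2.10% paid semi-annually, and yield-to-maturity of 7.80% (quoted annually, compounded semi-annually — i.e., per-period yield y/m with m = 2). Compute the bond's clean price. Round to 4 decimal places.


Coupon per period c = face * coupon_rate / m = 1.050000
Periods per year m = 2; per-period yield y/m = 0.039000
Number of cashflows N = 14
Cashflows (t years, CF_t, discount factor 1/(1+y/m)^(m*t), PV):
  t = 0.5000: CF_t = 1.050000, DF = 0.962464, PV = 1.010587
  t = 1.0000: CF_t = 1.050000, DF = 0.926337, PV = 0.972654
  t = 1.5000: CF_t = 1.050000, DF = 0.891566, PV = 0.936144
  t = 2.0000: CF_t = 1.050000, DF = 0.858100, PV = 0.901005
  t = 2.5000: CF_t = 1.050000, DF = 0.825890, PV = 0.867185
  t = 3.0000: CF_t = 1.050000, DF = 0.794889, PV = 0.834634
  t = 3.5000: CF_t = 1.050000, DF = 0.765052, PV = 0.803305
  t = 4.0000: CF_t = 1.050000, DF = 0.736335, PV = 0.773152
  t = 4.5000: CF_t = 1.050000, DF = 0.708696, PV = 0.744131
  t = 5.0000: CF_t = 1.050000, DF = 0.682094, PV = 0.716199
  t = 5.5000: CF_t = 1.050000, DF = 0.656491, PV = 0.689316
  t = 6.0000: CF_t = 1.050000, DF = 0.631849, PV = 0.663442
  t = 6.5000: CF_t = 1.050000, DF = 0.608132, PV = 0.638539
  t = 7.0000: CF_t = 101.050000, DF = 0.585305, PV = 59.145084
Price P = sum_t PV_t = 69.695375

Answer: Price = 69.6954


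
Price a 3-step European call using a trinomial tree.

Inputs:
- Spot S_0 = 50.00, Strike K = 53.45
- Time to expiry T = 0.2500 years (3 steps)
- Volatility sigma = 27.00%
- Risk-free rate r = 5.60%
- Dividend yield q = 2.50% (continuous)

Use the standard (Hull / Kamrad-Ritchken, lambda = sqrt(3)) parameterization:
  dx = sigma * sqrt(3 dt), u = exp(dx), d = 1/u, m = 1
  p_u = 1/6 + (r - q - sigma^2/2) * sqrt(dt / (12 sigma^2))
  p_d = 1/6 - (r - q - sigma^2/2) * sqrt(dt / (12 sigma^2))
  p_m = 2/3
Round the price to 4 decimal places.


Answer: Price = V(0,0) = 1.6125

Derivation:
dt = T/N = 0.083333; dx = sigma*sqrt(3*dt) = 0.135000
u = exp(dx) = 1.144537; d = 1/u = 0.873716
p_u = 0.164985, p_m = 0.666667, p_d = 0.168349
Discount per step: exp(-r*dt) = 0.995344
Stock lattice S(k, j) with j the centered position index:
  k=0: S(0,+0) = 50.0000
  k=1: S(1,-1) = 43.6858; S(1,+0) = 50.0000; S(1,+1) = 57.2268
  k=2: S(2,-2) = 38.1690; S(2,-1) = 43.6858; S(2,+0) = 50.0000; S(2,+1) = 57.2268; S(2,+2) = 65.4982
  k=3: S(3,-3) = 33.3488; S(3,-2) = 38.1690; S(3,-1) = 43.6858; S(3,+0) = 50.0000; S(3,+1) = 57.2268; S(3,+2) = 65.4982; S(3,+3) = 74.9651
Terminal payoffs V(N, j) = max(S_T - K, 0):
  V(3,-3) = 0.000000; V(3,-2) = 0.000000; V(3,-1) = 0.000000; V(3,+0) = 0.000000; V(3,+1) = 3.776839; V(3,+2) = 12.048223; V(3,+3) = 21.515125
Backward induction: V(k, j) = exp(-r*dt) * [p_u * V(k+1, j+1) + p_m * V(k+1, j) + p_d * V(k+1, j-1)]
  V(2,-2) = exp(-r*dt) * [p_u*0.000000 + p_m*0.000000 + p_d*0.000000] = 0.000000
  V(2,-1) = exp(-r*dt) * [p_u*0.000000 + p_m*0.000000 + p_d*0.000000] = 0.000000
  V(2,+0) = exp(-r*dt) * [p_u*3.776839 + p_m*0.000000 + p_d*0.000000] = 0.620219
  V(2,+1) = exp(-r*dt) * [p_u*12.048223 + p_m*3.776839 + p_d*0.000000] = 4.484686
  V(2,+2) = exp(-r*dt) * [p_u*21.515125 + p_m*12.048223 + p_d*3.776839] = 12.160755
  V(1,-1) = exp(-r*dt) * [p_u*0.620219 + p_m*0.000000 + p_d*0.000000] = 0.101850
  V(1,+0) = exp(-r*dt) * [p_u*4.484686 + p_m*0.620219 + p_d*0.000000] = 1.148013
  V(1,+1) = exp(-r*dt) * [p_u*12.160755 + p_m*4.484686 + p_d*0.620219] = 5.076794
  V(0,+0) = exp(-r*dt) * [p_u*5.076794 + p_m*1.148013 + p_d*0.101850] = 1.612539


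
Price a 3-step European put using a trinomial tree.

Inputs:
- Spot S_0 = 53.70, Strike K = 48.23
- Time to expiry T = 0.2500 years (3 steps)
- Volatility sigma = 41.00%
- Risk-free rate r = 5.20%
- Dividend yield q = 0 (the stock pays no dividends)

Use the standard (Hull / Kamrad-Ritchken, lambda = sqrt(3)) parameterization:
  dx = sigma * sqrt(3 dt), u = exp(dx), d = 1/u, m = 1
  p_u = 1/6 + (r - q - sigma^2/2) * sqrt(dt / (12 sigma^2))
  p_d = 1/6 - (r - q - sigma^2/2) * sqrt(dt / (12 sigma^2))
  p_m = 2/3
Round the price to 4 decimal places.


Answer: Price = V(0,0) = 1.9296

Derivation:
dt = T/N = 0.083333; dx = sigma*sqrt(3*dt) = 0.205000
u = exp(dx) = 1.227525; d = 1/u = 0.814647
p_u = 0.160152, p_m = 0.666667, p_d = 0.173181
Discount per step: exp(-r*dt) = 0.995676
Stock lattice S(k, j) with j the centered position index:
  k=0: S(0,+0) = 53.7000
  k=1: S(1,-1) = 43.7466; S(1,+0) = 53.7000; S(1,+1) = 65.9181
  k=2: S(2,-2) = 35.6380; S(2,-1) = 43.7466; S(2,+0) = 53.7000; S(2,+1) = 65.9181; S(2,+2) = 80.9161
  k=3: S(3,-3) = 29.0324; S(3,-2) = 35.6380; S(3,-1) = 43.7466; S(3,+0) = 53.7000; S(3,+1) = 65.9181; S(3,+2) = 80.9161; S(3,+3) = 99.3266
Terminal payoffs V(N, j) = max(K - S_T, 0):
  V(3,-3) = 19.197584; V(3,-2) = 12.591982; V(3,-1) = 4.483439; V(3,+0) = 0.000000; V(3,+1) = 0.000000; V(3,+2) = 0.000000; V(3,+3) = 0.000000
Backward induction: V(k, j) = exp(-r*dt) * [p_u * V(k+1, j+1) + p_m * V(k+1, j) + p_d * V(k+1, j-1)]
  V(2,-2) = exp(-r*dt) * [p_u*4.483439 + p_m*12.591982 + p_d*19.197584] = 12.383564
  V(2,-1) = exp(-r*dt) * [p_u*0.000000 + p_m*4.483439 + p_d*12.591982] = 5.147297
  V(2,+0) = exp(-r*dt) * [p_u*0.000000 + p_m*0.000000 + p_d*4.483439] = 0.773089
  V(2,+1) = exp(-r*dt) * [p_u*0.000000 + p_m*0.000000 + p_d*0.000000] = 0.000000
  V(2,+2) = exp(-r*dt) * [p_u*0.000000 + p_m*0.000000 + p_d*0.000000] = 0.000000
  V(1,-1) = exp(-r*dt) * [p_u*0.773089 + p_m*5.147297 + p_d*12.383564] = 5.675294
  V(1,+0) = exp(-r*dt) * [p_u*0.000000 + p_m*0.773089 + p_d*5.147297] = 1.400723
  V(1,+1) = exp(-r*dt) * [p_u*0.000000 + p_m*0.000000 + p_d*0.773089] = 0.133305
  V(0,+0) = exp(-r*dt) * [p_u*0.133305 + p_m*1.400723 + p_d*5.675294] = 1.929637


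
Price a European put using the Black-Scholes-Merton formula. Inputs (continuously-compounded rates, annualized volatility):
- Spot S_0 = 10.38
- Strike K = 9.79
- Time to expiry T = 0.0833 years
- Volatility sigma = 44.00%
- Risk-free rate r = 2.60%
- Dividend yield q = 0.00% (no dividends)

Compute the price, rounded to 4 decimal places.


Answer: Price = 0.2615

Derivation:
d1 = (ln(S/K) + (r - q + 0.5*sigma^2) * T) / (sigma * sqrt(T)) = 0.54136362
d2 = d1 - sigma * sqrt(T) = 0.41437197
exp(-rT) = 0.99783654; exp(-qT) = 1.00000000
P = K * exp(-rT) * N(-d2) - S_0 * exp(-qT) * N(-d1)
N(-d1) = 0.29412849; N(-d2) = 0.33930086
P = 9.7900 * 0.99783654 * 0.33930086 - 10.3800 * 1.00000000 * 0.29412849 = 0.2615


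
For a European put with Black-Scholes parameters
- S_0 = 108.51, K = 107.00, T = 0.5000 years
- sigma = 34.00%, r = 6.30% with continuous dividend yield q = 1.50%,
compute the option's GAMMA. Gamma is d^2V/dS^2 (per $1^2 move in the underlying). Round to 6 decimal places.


Answer: Gamma = 0.014602

Derivation:
d1 = 0.2783234690; d2 = 0.0379071634
phi(d1) = 0.3837858709; exp(-qT) = 0.9925280548; exp(-rT) = 0.9689909565
Gamma = exp(-qT) * phi(d1) / (S * sigma * sqrt(T)) = 0.9925280548 * 0.3837858709 / (108.5100 * 0.3400 * 0.7071067812) = 0.014602


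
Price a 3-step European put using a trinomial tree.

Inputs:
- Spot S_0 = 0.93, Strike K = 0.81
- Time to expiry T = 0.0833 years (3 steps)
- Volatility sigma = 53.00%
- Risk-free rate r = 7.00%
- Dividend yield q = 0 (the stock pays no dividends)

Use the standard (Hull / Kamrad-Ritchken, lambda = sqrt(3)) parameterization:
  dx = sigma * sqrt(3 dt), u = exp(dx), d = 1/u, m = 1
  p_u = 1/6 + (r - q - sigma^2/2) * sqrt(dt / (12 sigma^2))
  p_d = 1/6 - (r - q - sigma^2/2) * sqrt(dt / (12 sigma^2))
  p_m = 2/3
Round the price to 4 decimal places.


Answer: Price = V(0,0) = 0.0115

Derivation:
dt = T/N = 0.027767; dx = sigma*sqrt(3*dt) = 0.152967
u = exp(dx) = 1.165287; d = 1/u = 0.858158
p_u = 0.160273, p_m = 0.666667, p_d = 0.173061
Discount per step: exp(-r*dt) = 0.998058
Stock lattice S(k, j) with j the centered position index:
  k=0: S(0,+0) = 0.9300
  k=1: S(1,-1) = 0.7981; S(1,+0) = 0.9300; S(1,+1) = 1.0837
  k=2: S(2,-2) = 0.6849; S(2,-1) = 0.7981; S(2,+0) = 0.9300; S(2,+1) = 1.0837; S(2,+2) = 1.2628
  k=3: S(3,-3) = 0.5877; S(3,-2) = 0.6849; S(3,-1) = 0.7981; S(3,+0) = 0.9300; S(3,+1) = 1.0837; S(3,+2) = 1.2628; S(3,+3) = 1.4716
Terminal payoffs V(N, j) = max(K - S_T, 0):
  V(3,-3) = 0.222261; V(3,-2) = 0.125116; V(3,-1) = 0.011913; V(3,+0) = 0.000000; V(3,+1) = 0.000000; V(3,+2) = 0.000000; V(3,+3) = 0.000000
Backward induction: V(k, j) = exp(-r*dt) * [p_u * V(k+1, j+1) + p_m * V(k+1, j) + p_d * V(k+1, j-1)]
  V(2,-2) = exp(-r*dt) * [p_u*0.011913 + p_m*0.125116 + p_d*0.222261] = 0.123544
  V(2,-1) = exp(-r*dt) * [p_u*0.000000 + p_m*0.011913 + p_d*0.125116] = 0.029537
  V(2,+0) = exp(-r*dt) * [p_u*0.000000 + p_m*0.000000 + p_d*0.011913] = 0.002058
  V(2,+1) = exp(-r*dt) * [p_u*0.000000 + p_m*0.000000 + p_d*0.000000] = 0.000000
  V(2,+2) = exp(-r*dt) * [p_u*0.000000 + p_m*0.000000 + p_d*0.000000] = 0.000000
  V(1,-1) = exp(-r*dt) * [p_u*0.002058 + p_m*0.029537 + p_d*0.123544] = 0.041322
  V(1,+0) = exp(-r*dt) * [p_u*0.000000 + p_m*0.002058 + p_d*0.029537] = 0.006471
  V(1,+1) = exp(-r*dt) * [p_u*0.000000 + p_m*0.000000 + p_d*0.002058] = 0.000355
  V(0,+0) = exp(-r*dt) * [p_u*0.000355 + p_m*0.006471 + p_d*0.041322] = 0.011500


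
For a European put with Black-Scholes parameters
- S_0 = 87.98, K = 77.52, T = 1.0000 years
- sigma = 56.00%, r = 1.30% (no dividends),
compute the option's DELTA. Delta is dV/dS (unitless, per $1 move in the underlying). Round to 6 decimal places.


Answer: Delta = -0.298320

Derivation:
d1 = 0.5292384792; d2 = -0.0307615208
phi(d1) = 0.3468075662; exp(-qT) = 1.0000000000; exp(-rT) = 0.9870841350
N(-d1) = 0.2983200133
Delta = -exp(-qT) * N(-d1) = -1.0000000000 * 0.2983200133 = -0.298320


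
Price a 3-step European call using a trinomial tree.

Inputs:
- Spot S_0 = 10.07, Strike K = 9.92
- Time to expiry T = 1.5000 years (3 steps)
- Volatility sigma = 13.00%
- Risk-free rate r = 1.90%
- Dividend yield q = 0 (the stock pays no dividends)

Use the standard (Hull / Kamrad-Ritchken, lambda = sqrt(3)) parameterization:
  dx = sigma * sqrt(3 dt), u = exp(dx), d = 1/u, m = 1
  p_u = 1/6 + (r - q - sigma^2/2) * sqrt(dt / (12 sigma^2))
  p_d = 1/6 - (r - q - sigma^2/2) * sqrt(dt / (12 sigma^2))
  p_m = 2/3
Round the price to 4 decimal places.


dt = T/N = 0.500000; dx = sigma*sqrt(3*dt) = 0.159217
u = exp(dx) = 1.172592; d = 1/u = 0.852811
p_u = 0.183232, p_m = 0.666667, p_d = 0.150101
Discount per step: exp(-r*dt) = 0.990545
Stock lattice S(k, j) with j the centered position index:
  k=0: S(0,+0) = 10.0700
  k=1: S(1,-1) = 8.5878; S(1,+0) = 10.0700; S(1,+1) = 11.8080
  k=2: S(2,-2) = 7.3238; S(2,-1) = 8.5878; S(2,+0) = 10.0700; S(2,+1) = 11.8080; S(2,+2) = 13.8460
  k=3: S(3,-3) = 6.2458; S(3,-2) = 7.3238; S(3,-1) = 8.5878; S(3,+0) = 10.0700; S(3,+1) = 11.8080; S(3,+2) = 13.8460; S(3,+3) = 16.2357
Terminal payoffs V(N, j) = max(S_T - K, 0):
  V(3,-3) = 0.000000; V(3,-2) = 0.000000; V(3,-1) = 0.000000; V(3,+0) = 0.150000; V(3,+1) = 1.888003; V(3,+2) = 3.925972; V(3,+3) = 6.315679
Backward induction: V(k, j) = exp(-r*dt) * [p_u * V(k+1, j+1) + p_m * V(k+1, j) + p_d * V(k+1, j-1)]
  V(2,-2) = exp(-r*dt) * [p_u*0.000000 + p_m*0.000000 + p_d*0.000000] = 0.000000
  V(2,-1) = exp(-r*dt) * [p_u*0.150000 + p_m*0.000000 + p_d*0.000000] = 0.027225
  V(2,+0) = exp(-r*dt) * [p_u*1.888003 + p_m*0.150000 + p_d*0.000000] = 0.441726
  V(2,+1) = exp(-r*dt) * [p_u*3.925972 + p_m*1.888003 + p_d*0.150000] = 1.981633
  V(2,+2) = exp(-r*dt) * [p_u*6.315679 + p_m*3.925972 + p_d*1.888003] = 4.019574
  V(1,-1) = exp(-r*dt) * [p_u*0.441726 + p_m*0.027225 + p_d*0.000000] = 0.098152
  V(1,+0) = exp(-r*dt) * [p_u*1.981633 + p_m*0.441726 + p_d*0.027225] = 0.655414
  V(1,+1) = exp(-r*dt) * [p_u*4.019574 + p_m*1.981633 + p_d*0.441726] = 2.103826
  V(0,+0) = exp(-r*dt) * [p_u*2.103826 + p_m*0.655414 + p_d*0.098152] = 0.829248

Answer: Price = V(0,0) = 0.8292


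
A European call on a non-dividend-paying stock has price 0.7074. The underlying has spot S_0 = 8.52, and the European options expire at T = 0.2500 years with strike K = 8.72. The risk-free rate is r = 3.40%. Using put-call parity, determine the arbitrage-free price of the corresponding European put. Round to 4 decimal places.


Put-call parity: C - P = S_0 * exp(-qT) - K * exp(-rT).
S_0 * exp(-qT) = 8.5200 * 1.00000000 = 8.52000000
K * exp(-rT) = 8.7200 * 0.99153602 = 8.64619412
P = C - S*exp(-qT) + K*exp(-rT)
P = 0.7074 - 8.52000000 + 8.64619412 = 0.8336

Answer: Put price = 0.8336


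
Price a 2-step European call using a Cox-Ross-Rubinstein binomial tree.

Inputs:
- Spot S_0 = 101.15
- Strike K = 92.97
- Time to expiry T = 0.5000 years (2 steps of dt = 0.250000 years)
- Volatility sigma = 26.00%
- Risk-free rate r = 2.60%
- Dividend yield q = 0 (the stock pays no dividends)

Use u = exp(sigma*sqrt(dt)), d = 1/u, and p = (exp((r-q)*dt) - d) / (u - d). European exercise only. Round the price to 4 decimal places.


dt = T/N = 0.250000
u = exp(sigma*sqrt(dt)) = 1.138828; d = 1/u = 0.878095
p = (exp((r-q)*dt) - d) / (u - d) = 0.492557
Discount per step: exp(-r*dt) = 0.993521
Stock lattice S(k, i) with i counting down-moves:
  k=0: S(0,0) = 101.1500
  k=1: S(1,0) = 115.1925; S(1,1) = 88.8194
  k=2: S(2,0) = 131.1845; S(2,1) = 101.1500; S(2,2) = 77.9919
Terminal payoffs V(N, i) = max(S_T - K, 0):
  V(2,0) = 38.214478; V(2,1) = 8.180000; V(2,2) = 0.000000
Backward induction: V(k, i) = exp(-r*dt) * [p * V(k+1, i) + (1-p) * V(k+1, i+1)].
  V(1,0) = exp(-r*dt) * [p*38.214478 + (1-p)*8.180000] = 22.824836
  V(1,1) = exp(-r*dt) * [p*8.180000 + (1-p)*0.000000] = 4.003009
  V(0,0) = exp(-r*dt) * [p*22.824836 + (1-p)*4.003009] = 13.187824

Answer: Price = V(0,0) = 13.1878


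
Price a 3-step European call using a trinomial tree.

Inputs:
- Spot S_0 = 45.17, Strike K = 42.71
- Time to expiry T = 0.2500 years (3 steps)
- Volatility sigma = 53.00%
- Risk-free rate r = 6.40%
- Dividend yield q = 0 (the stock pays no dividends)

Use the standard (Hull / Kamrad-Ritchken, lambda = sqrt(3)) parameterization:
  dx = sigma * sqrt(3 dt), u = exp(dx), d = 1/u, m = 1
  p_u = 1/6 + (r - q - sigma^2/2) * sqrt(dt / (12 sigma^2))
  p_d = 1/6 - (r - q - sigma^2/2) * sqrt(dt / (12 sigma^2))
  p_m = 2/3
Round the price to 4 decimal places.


Answer: Price = V(0,0) = 6.2798

Derivation:
dt = T/N = 0.083333; dx = sigma*sqrt(3*dt) = 0.265000
u = exp(dx) = 1.303431; d = 1/u = 0.767206
p_u = 0.154646, p_m = 0.666667, p_d = 0.178687
Discount per step: exp(-r*dt) = 0.994681
Stock lattice S(k, j) with j the centered position index:
  k=0: S(0,+0) = 45.1700
  k=1: S(1,-1) = 34.6547; S(1,+0) = 45.1700; S(1,+1) = 58.8760
  k=2: S(2,-2) = 26.5873; S(2,-1) = 34.6547; S(2,+0) = 45.1700; S(2,+1) = 58.8760; S(2,+2) = 76.7408
  k=3: S(3,-3) = 20.3979; S(3,-2) = 26.5873; S(3,-1) = 34.6547; S(3,+0) = 45.1700; S(3,+1) = 58.8760; S(3,+2) = 76.7408; S(3,+3) = 100.0263
Terminal payoffs V(N, j) = max(S_T - K, 0):
  V(3,-3) = 0.000000; V(3,-2) = 0.000000; V(3,-1) = 0.000000; V(3,+0) = 2.460000; V(3,+1) = 16.165977; V(3,+2) = 34.030772; V(3,+3) = 57.316300
Backward induction: V(k, j) = exp(-r*dt) * [p_u * V(k+1, j+1) + p_m * V(k+1, j) + p_d * V(k+1, j-1)]
  V(2,-2) = exp(-r*dt) * [p_u*0.000000 + p_m*0.000000 + p_d*0.000000] = 0.000000
  V(2,-1) = exp(-r*dt) * [p_u*2.460000 + p_m*0.000000 + p_d*0.000000] = 0.378406
  V(2,+0) = exp(-r*dt) * [p_u*16.165977 + p_m*2.460000 + p_d*0.000000] = 4.117986
  V(2,+1) = exp(-r*dt) * [p_u*34.030772 + p_m*16.165977 + p_d*2.460000] = 16.391962
  V(2,+2) = exp(-r*dt) * [p_u*57.316300 + p_m*34.030772 + p_d*16.165977] = 34.256394
  V(1,-1) = exp(-r*dt) * [p_u*4.117986 + p_m*0.378406 + p_d*0.000000] = 0.884373
  V(1,+0) = exp(-r*dt) * [p_u*16.391962 + p_m*4.117986 + p_d*0.378406] = 5.319449
  V(1,+1) = exp(-r*dt) * [p_u*34.256394 + p_m*16.391962 + p_d*4.117986] = 16.871207
  V(0,+0) = exp(-r*dt) * [p_u*16.871207 + p_m*5.319449 + p_d*0.884373] = 6.279812


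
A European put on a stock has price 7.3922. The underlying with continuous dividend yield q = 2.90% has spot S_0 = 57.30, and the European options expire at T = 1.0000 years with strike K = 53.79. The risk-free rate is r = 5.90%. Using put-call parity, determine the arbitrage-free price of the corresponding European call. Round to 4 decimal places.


Answer: Call price = 12.3462

Derivation:
Put-call parity: C - P = S_0 * exp(-qT) - K * exp(-rT).
S_0 * exp(-qT) = 57.3000 * 0.97141646 = 55.66216341
K * exp(-rT) = 53.7900 * 0.94270677 = 50.70819711
C = P + S*exp(-qT) - K*exp(-rT)
C = 7.3922 + 55.66216341 - 50.70819711 = 12.3462


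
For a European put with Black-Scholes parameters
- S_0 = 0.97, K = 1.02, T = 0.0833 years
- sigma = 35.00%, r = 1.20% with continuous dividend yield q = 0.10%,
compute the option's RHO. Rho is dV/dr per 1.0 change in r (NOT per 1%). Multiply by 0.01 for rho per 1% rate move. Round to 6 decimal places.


Answer: Rho = -0.059846

Derivation:
d1 = -0.4379837978; d2 = -0.5389998856
phi(d1) = 0.3624555486; exp(-qT) = 0.9999167035; exp(-rT) = 0.9990008994
N(-d2) = 0.7050565332
Rho = -K*T*exp(-rT)*N(-d2) = -1.0200 * 0.0833 * 0.9990008994 * 0.7050565332 = -0.059846


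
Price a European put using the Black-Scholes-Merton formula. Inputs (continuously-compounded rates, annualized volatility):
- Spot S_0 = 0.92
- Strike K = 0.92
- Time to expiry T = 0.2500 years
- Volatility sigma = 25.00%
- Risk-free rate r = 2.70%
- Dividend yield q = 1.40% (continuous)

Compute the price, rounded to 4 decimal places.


Answer: Price = 0.0441

Derivation:
d1 = (ln(S/K) + (r - q + 0.5*sigma^2) * T) / (sigma * sqrt(T)) = 0.08850000
d2 = d1 - sigma * sqrt(T) = -0.03650000
exp(-rT) = 0.99327273; exp(-qT) = 0.99650612
P = K * exp(-rT) * N(-d2) - S_0 * exp(-qT) * N(-d1)
N(-d1) = 0.46473964; N(-d2) = 0.51455816
P = 0.9200 * 0.99327273 * 0.51455816 - 0.9200 * 0.99650612 * 0.46473964 = 0.0441


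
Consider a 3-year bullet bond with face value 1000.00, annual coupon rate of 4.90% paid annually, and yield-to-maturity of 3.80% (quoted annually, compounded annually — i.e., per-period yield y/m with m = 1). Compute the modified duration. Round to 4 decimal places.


Answer: Modified duration = 2.7594

Derivation:
Coupon per period c = face * coupon_rate / m = 49.000000
Periods per year m = 1; per-period yield y/m = 0.038000
Number of cashflows N = 3
Cashflows (t years, CF_t, discount factor 1/(1+y/m)^(m*t), PV):
  t = 1.0000: CF_t = 49.000000, DF = 0.963391, PV = 47.206166
  t = 2.0000: CF_t = 49.000000, DF = 0.928122, PV = 45.478002
  t = 3.0000: CF_t = 1049.000000, DF = 0.894145, PV = 937.958077
Price P = sum_t PV_t = 1030.642245
First compute Macaulay numerator sum_t t * PV_t:
  t * PV_t at t = 1.0000: 47.206166
  t * PV_t at t = 2.0000: 90.956003
  t * PV_t at t = 3.0000: 2813.874232
Macaulay duration D = 2952.036401 / 1030.642245 = 2.864269
Modified duration = D / (1 + y/m) = 2.864269 / (1 + 0.038000) = 2.759411


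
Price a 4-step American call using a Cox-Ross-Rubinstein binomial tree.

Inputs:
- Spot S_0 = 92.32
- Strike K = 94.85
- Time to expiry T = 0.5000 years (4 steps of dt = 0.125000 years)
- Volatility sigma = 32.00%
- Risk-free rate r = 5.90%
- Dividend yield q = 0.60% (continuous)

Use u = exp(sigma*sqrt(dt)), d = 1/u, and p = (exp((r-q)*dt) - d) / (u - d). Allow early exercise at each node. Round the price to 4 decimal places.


Answer: Price = V(0,0) = 8.1762

Derivation:
dt = T/N = 0.125000
u = exp(sigma*sqrt(dt)) = 1.119785; d = 1/u = 0.893028
p = (exp((r-q)*dt) - d) / (u - d) = 0.501059
Discount per step: exp(-r*dt) = 0.992652
Stock lattice S(k, i) with i counting down-moves:
  k=0: S(0,0) = 92.3200
  k=1: S(1,0) = 103.3786; S(1,1) = 82.4444
  k=2: S(2,0) = 115.7618; S(2,1) = 92.3200; S(2,2) = 73.6251
  k=3: S(3,0) = 129.6284; S(3,1) = 103.3786; S(3,2) = 82.4444; S(3,3) = 65.7493
  k=4: S(4,0) = 145.1560; S(4,1) = 115.7618; S(4,2) = 92.3200; S(4,3) = 73.6251; S(4,4) = 58.7160
Terminal payoffs V(N, i) = max(S_T - K, 0):
  V(4,0) = 50.306017; V(4,1) = 20.911839; V(4,2) = 0.000000; V(4,3) = 0.000000; V(4,4) = 0.000000
Backward induction: V(k, i) = exp(-r*dt) * [p * V(k+1, i) + (1-p) * V(k+1, i+1)]; then take max(V_cont, immediate exercise) for American.
  V(3,0) = exp(-r*dt) * [p*50.306017 + (1-p)*20.911839] = 35.378182; exercise = 34.778421; V(3,0) = max -> 35.378182
  V(3,1) = exp(-r*dt) * [p*20.911839 + (1-p)*0.000000] = 10.401077; exercise = 8.528591; V(3,1) = max -> 10.401077
  V(3,2) = exp(-r*dt) * [p*0.000000 + (1-p)*0.000000] = 0.000000; exercise = 0.000000; V(3,2) = max -> 0.000000
  V(3,3) = exp(-r*dt) * [p*0.000000 + (1-p)*0.000000] = 0.000000; exercise = 0.000000; V(3,3) = max -> 0.000000
  V(2,0) = exp(-r*dt) * [p*35.378182 + (1-p)*10.401077] = 22.747699; exercise = 20.911839; V(2,0) = max -> 22.747699
  V(2,1) = exp(-r*dt) * [p*10.401077 + (1-p)*0.000000] = 5.173260; exercise = 0.000000; V(2,1) = max -> 5.173260
  V(2,2) = exp(-r*dt) * [p*0.000000 + (1-p)*0.000000] = 0.000000; exercise = 0.000000; V(2,2) = max -> 0.000000
  V(1,0) = exp(-r*dt) * [p*22.747699 + (1-p)*5.173260] = 13.876376; exercise = 8.528591; V(1,0) = max -> 13.876376
  V(1,1) = exp(-r*dt) * [p*5.173260 + (1-p)*0.000000] = 2.573063; exercise = 0.000000; V(1,1) = max -> 2.573063
  V(0,0) = exp(-r*dt) * [p*13.876376 + (1-p)*2.573063] = 8.176169; exercise = 0.000000; V(0,0) = max -> 8.176169


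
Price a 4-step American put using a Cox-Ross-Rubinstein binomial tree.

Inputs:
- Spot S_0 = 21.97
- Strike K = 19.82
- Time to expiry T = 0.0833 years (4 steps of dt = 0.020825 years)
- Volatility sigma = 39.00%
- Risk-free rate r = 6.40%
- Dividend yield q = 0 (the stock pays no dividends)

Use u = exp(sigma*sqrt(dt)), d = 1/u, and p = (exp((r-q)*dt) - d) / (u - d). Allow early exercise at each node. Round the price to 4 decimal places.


Answer: Price = V(0,0) = 0.1949

Derivation:
dt = T/N = 0.020825
u = exp(sigma*sqrt(dt)) = 1.057894; d = 1/u = 0.945274
p = (exp((r-q)*dt) - d) / (u - d) = 0.497776
Discount per step: exp(-r*dt) = 0.998668
Stock lattice S(k, i) with i counting down-moves:
  k=0: S(0,0) = 21.9700
  k=1: S(1,0) = 23.2419; S(1,1) = 20.7677
  k=2: S(2,0) = 24.5875; S(2,1) = 21.9700; S(2,2) = 19.6311
  k=3: S(3,0) = 26.0110; S(3,1) = 23.2419; S(3,2) = 20.7677; S(3,3) = 18.5568
  k=4: S(4,0) = 27.5169; S(4,1) = 24.5875; S(4,2) = 21.9700; S(4,3) = 19.6311; S(4,4) = 17.5413
Terminal payoffs V(N, i) = max(K - S_T, 0):
  V(4,0) = 0.000000; V(4,1) = 0.000000; V(4,2) = 0.000000; V(4,3) = 0.188860; V(4,4) = 2.278731
Backward induction: V(k, i) = exp(-r*dt) * [p * V(k+1, i) + (1-p) * V(k+1, i+1)]; then take max(V_cont, immediate exercise) for American.
  V(3,0) = exp(-r*dt) * [p*0.000000 + (1-p)*0.000000] = 0.000000; exercise = 0.000000; V(3,0) = max -> 0.000000
  V(3,1) = exp(-r*dt) * [p*0.000000 + (1-p)*0.000000] = 0.000000; exercise = 0.000000; V(3,1) = max -> 0.000000
  V(3,2) = exp(-r*dt) * [p*0.000000 + (1-p)*0.188860] = 0.094723; exercise = 0.000000; V(3,2) = max -> 0.094723
  V(3,3) = exp(-r*dt) * [p*0.188860 + (1-p)*2.278731] = 1.236794; exercise = 1.263192; V(3,3) = max -> 1.263192
  V(2,0) = exp(-r*dt) * [p*0.000000 + (1-p)*0.000000] = 0.000000; exercise = 0.000000; V(2,0) = max -> 0.000000
  V(2,1) = exp(-r*dt) * [p*0.000000 + (1-p)*0.094723] = 0.047509; exercise = 0.000000; V(2,1) = max -> 0.047509
  V(2,2) = exp(-r*dt) * [p*0.094723 + (1-p)*1.263192] = 0.680649; exercise = 0.188860; V(2,2) = max -> 0.680649
  V(1,0) = exp(-r*dt) * [p*0.000000 + (1-p)*0.047509] = 0.023828; exercise = 0.000000; V(1,0) = max -> 0.023828
  V(1,1) = exp(-r*dt) * [p*0.047509 + (1-p)*0.680649] = 0.365000; exercise = 0.000000; V(1,1) = max -> 0.365000
  V(0,0) = exp(-r*dt) * [p*0.023828 + (1-p)*0.365000] = 0.194913; exercise = 0.000000; V(0,0) = max -> 0.194913


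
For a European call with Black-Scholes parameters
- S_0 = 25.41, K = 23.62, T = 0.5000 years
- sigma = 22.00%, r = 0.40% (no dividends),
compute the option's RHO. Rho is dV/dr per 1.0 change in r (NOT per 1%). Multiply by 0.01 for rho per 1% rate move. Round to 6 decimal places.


Answer: Rho = 7.745236

Derivation:
d1 = 0.5602149034; d2 = 0.4046514115
phi(d1) = 0.3410047398; exp(-qT) = 1.0000000000; exp(-rT) = 0.9980019987
N(d2) = 0.6571331189
Rho = K*T*exp(-rT)*N(d2) = 23.6200 * 0.5000 * 0.9980019987 * 0.6571331189 = 7.745236


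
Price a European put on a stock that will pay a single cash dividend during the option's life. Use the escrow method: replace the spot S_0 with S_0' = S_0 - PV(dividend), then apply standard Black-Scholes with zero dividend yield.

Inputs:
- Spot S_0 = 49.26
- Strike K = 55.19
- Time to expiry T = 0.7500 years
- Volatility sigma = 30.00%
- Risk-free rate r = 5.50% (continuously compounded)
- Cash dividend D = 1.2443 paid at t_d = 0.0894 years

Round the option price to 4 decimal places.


Answer: Price = 8.0511

Derivation:
PV(D) = D * exp(-r * t_d) = 1.2443 * 0.99509507 = 1.23819679
S_0' = S_0 - PV(D) = 49.2600 - 1.23819679 = 48.02180321
d1 = (ln(S_0'/K) + (r + sigma^2/2)*T) / (sigma*sqrt(T)) = -0.24682354
d2 = d1 - sigma*sqrt(T) = -0.50663116
exp(-rT) = 0.95958920
N(-d1) = 0.59747760; N(-d2) = 0.69379318
P = K * exp(-rT) * N(-d2) - S_0' * N(-d1) = 55.1900 * 0.95958920 * 0.69379318 - 48.02180321 * 0.59747760 = 8.0511


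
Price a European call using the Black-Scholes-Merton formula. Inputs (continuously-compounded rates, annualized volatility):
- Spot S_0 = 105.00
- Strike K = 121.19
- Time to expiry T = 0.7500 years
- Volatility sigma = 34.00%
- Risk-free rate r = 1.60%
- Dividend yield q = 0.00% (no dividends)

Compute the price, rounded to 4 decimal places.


Answer: Price = 7.0572

Derivation:
d1 = (ln(S/K) + (r - q + 0.5*sigma^2) * T) / (sigma * sqrt(T)) = -0.29903080
d2 = d1 - sigma * sqrt(T) = -0.59347944
exp(-rT) = 0.98807171; exp(-qT) = 1.00000000
C = S_0 * exp(-qT) * N(d1) - K * exp(-rT) * N(d2)
N(d1) = 0.38245827; N(d2) = 0.27643017
C = 105.0000 * 1.00000000 * 0.38245827 - 121.1900 * 0.98807171 * 0.27643017 = 7.0572


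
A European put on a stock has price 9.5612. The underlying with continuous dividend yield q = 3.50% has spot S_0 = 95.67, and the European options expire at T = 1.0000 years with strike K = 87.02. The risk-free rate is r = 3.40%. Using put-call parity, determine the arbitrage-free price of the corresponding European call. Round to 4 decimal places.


Answer: Call price = 17.8296

Derivation:
Put-call parity: C - P = S_0 * exp(-qT) - K * exp(-rT).
S_0 * exp(-qT) = 95.6700 * 0.96560542 = 92.37947017
K * exp(-rT) = 87.0200 * 0.96657150 = 84.11105233
C = P + S*exp(-qT) - K*exp(-rT)
C = 9.5612 + 92.37947017 - 84.11105233 = 17.8296


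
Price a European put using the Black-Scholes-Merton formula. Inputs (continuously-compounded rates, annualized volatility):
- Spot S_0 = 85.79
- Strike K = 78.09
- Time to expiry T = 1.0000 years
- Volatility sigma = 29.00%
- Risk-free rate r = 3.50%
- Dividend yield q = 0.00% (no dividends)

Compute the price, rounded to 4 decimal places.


Answer: Price = 4.9962

Derivation:
d1 = (ln(S/K) + (r - q + 0.5*sigma^2) * T) / (sigma * sqrt(T)) = 0.58996704
d2 = d1 - sigma * sqrt(T) = 0.29996704
exp(-rT) = 0.96560542; exp(-qT) = 1.00000000
P = K * exp(-rT) * N(-d2) - S_0 * exp(-qT) * N(-d1)
N(-d1) = 0.27760637; N(-d2) = 0.38210115
P = 78.0900 * 0.96560542 * 0.38210115 - 85.7900 * 1.00000000 * 0.27760637 = 4.9962


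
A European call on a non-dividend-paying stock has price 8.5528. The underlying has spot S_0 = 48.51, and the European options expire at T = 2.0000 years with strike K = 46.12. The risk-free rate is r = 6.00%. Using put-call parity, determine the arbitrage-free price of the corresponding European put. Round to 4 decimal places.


Put-call parity: C - P = S_0 * exp(-qT) - K * exp(-rT).
S_0 * exp(-qT) = 48.5100 * 1.00000000 = 48.51000000
K * exp(-rT) = 46.1200 * 0.88692044 = 40.90477054
P = C - S*exp(-qT) + K*exp(-rT)
P = 8.5528 - 48.51000000 + 40.90477054 = 0.9476

Answer: Put price = 0.9476


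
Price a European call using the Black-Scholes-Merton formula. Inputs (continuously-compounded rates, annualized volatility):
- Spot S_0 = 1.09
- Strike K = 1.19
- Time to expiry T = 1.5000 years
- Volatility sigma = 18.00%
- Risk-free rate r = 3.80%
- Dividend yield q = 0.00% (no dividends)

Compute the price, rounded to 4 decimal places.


d1 = (ln(S/K) + (r - q + 0.5*sigma^2) * T) / (sigma * sqrt(T)) = -0.02937397
d2 = d1 - sigma * sqrt(T) = -0.24982804
exp(-rT) = 0.94459407; exp(-qT) = 1.00000000
C = S_0 * exp(-qT) * N(d1) - K * exp(-rT) * N(d2)
N(d1) = 0.48828317; N(d2) = 0.40136017
C = 1.0900 * 1.00000000 * 0.48828317 - 1.1900 * 0.94459407 * 0.40136017 = 0.0811

Answer: Price = 0.0811


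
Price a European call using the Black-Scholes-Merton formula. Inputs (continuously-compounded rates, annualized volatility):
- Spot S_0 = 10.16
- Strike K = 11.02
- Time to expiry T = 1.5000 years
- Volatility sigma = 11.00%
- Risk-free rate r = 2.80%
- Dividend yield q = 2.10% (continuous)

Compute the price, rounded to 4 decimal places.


d1 = (ln(S/K) + (r - q + 0.5*sigma^2) * T) / (sigma * sqrt(T)) = -0.45781974
d2 = d1 - sigma * sqrt(T) = -0.59254168
exp(-rT) = 0.95886978; exp(-qT) = 0.96899096
C = S_0 * exp(-qT) * N(d1) - K * exp(-rT) * N(d2)
N(d1) = 0.32354098; N(d2) = 0.27674396
C = 10.1600 * 0.96899096 * 0.32354098 - 11.0200 * 0.95886978 * 0.27674396 = 0.2610

Answer: Price = 0.2610


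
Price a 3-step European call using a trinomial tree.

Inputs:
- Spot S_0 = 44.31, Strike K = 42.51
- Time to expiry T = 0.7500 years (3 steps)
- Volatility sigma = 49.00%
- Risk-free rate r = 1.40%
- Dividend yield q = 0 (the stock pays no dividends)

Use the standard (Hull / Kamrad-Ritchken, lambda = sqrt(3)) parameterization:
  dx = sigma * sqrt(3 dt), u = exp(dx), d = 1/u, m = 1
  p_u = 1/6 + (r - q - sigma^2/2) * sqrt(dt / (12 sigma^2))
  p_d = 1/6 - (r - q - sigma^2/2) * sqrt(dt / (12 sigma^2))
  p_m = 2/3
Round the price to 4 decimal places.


dt = T/N = 0.250000; dx = sigma*sqrt(3*dt) = 0.424352
u = exp(dx) = 1.528600; d = 1/u = 0.654193
p_u = 0.135428, p_m = 0.666667, p_d = 0.197905
Discount per step: exp(-r*dt) = 0.996506
Stock lattice S(k, j) with j the centered position index:
  k=0: S(0,+0) = 44.3100
  k=1: S(1,-1) = 28.9873; S(1,+0) = 44.3100; S(1,+1) = 67.7323
  k=2: S(2,-2) = 18.9633; S(2,-1) = 28.9873; S(2,+0) = 44.3100; S(2,+1) = 67.7323; S(2,+2) = 103.5356
  k=3: S(3,-3) = 12.4057; S(3,-2) = 18.9633; S(3,-1) = 28.9873; S(3,+0) = 44.3100; S(3,+1) = 67.7323; S(3,+2) = 103.5356; S(3,+3) = 158.2645
Terminal payoffs V(N, j) = max(S_T - K, 0):
  V(3,-3) = 0.000000; V(3,-2) = 0.000000; V(3,-1) = 0.000000; V(3,+0) = 1.800000; V(3,+1) = 25.222277; V(3,+2) = 61.025576; V(3,+3) = 115.754507
Backward induction: V(k, j) = exp(-r*dt) * [p_u * V(k+1, j+1) + p_m * V(k+1, j) + p_d * V(k+1, j-1)]
  V(2,-2) = exp(-r*dt) * [p_u*0.000000 + p_m*0.000000 + p_d*0.000000] = 0.000000
  V(2,-1) = exp(-r*dt) * [p_u*1.800000 + p_m*0.000000 + p_d*0.000000] = 0.242919
  V(2,+0) = exp(-r*dt) * [p_u*25.222277 + p_m*1.800000 + p_d*0.000000] = 4.599673
  V(2,+1) = exp(-r*dt) * [p_u*61.025576 + p_m*25.222277 + p_d*1.800000] = 25.346777
  V(2,+2) = exp(-r*dt) * [p_u*115.754507 + p_m*61.025576 + p_d*25.222277] = 61.137376
  V(1,-1) = exp(-r*dt) * [p_u*4.599673 + p_m*0.242919 + p_d*0.000000] = 0.782127
  V(1,+0) = exp(-r*dt) * [p_u*25.346777 + p_m*4.599673 + p_d*0.242919] = 6.524309
  V(1,+1) = exp(-r*dt) * [p_u*61.137376 + p_m*25.346777 + p_d*4.599673] = 25.996710
  V(0,+0) = exp(-r*dt) * [p_u*25.996710 + p_m*6.524309 + p_d*0.782127] = 7.996968

Answer: Price = V(0,0) = 7.9970


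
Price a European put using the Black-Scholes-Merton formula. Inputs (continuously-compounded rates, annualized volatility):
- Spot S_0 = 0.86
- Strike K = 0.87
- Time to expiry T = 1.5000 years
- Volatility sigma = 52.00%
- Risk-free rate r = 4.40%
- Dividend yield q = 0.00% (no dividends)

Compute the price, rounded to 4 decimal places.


d1 = (ln(S/K) + (r - q + 0.5*sigma^2) * T) / (sigma * sqrt(T)) = 0.40391329
d2 = d1 - sigma * sqrt(T) = -0.23295405
exp(-rT) = 0.93613086; exp(-qT) = 1.00000000
P = K * exp(-rT) * N(-d2) - S_0 * exp(-qT) * N(-d1)
N(-d1) = 0.34313824; N(-d2) = 0.59210146
P = 0.8700 * 0.93613086 * 0.59210146 - 0.8600 * 1.00000000 * 0.34313824 = 0.1871

Answer: Price = 0.1871


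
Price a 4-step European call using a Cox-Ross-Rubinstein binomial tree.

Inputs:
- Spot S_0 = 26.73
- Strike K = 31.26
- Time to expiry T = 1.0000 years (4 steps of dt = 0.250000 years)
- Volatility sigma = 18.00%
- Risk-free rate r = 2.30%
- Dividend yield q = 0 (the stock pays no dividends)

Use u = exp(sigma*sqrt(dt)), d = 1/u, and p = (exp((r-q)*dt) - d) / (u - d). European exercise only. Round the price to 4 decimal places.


Answer: Price = V(0,0) = 0.6526

Derivation:
dt = T/N = 0.250000
u = exp(sigma*sqrt(dt)) = 1.094174; d = 1/u = 0.913931
p = (exp((r-q)*dt) - d) / (u - d) = 0.509508
Discount per step: exp(-r*dt) = 0.994266
Stock lattice S(k, i) with i counting down-moves:
  k=0: S(0,0) = 26.7300
  k=1: S(1,0) = 29.2473; S(1,1) = 24.4294
  k=2: S(2,0) = 32.0016; S(2,1) = 26.7300; S(2,2) = 22.3268
  k=3: S(3,0) = 35.0153; S(3,1) = 29.2473; S(3,2) = 24.4294; S(3,3) = 20.4051
  k=4: S(4,0) = 38.3129; S(4,1) = 32.0016; S(4,2) = 26.7300; S(4,3) = 22.3268; S(4,4) = 18.6489
Terminal payoffs V(N, i) = max(S_T - K, 0):
  V(4,0) = 7.052895; V(4,1) = 0.741620; V(4,2) = 0.000000; V(4,3) = 0.000000; V(4,4) = 0.000000
Backward induction: V(k, i) = exp(-r*dt) * [p * V(k+1, i) + (1-p) * V(k+1, i+1)].
  V(3,0) = exp(-r*dt) * [p*7.052895 + (1-p)*0.741620] = 3.934579
  V(3,1) = exp(-r*dt) * [p*0.741620 + (1-p)*0.000000] = 0.375695
  V(3,2) = exp(-r*dt) * [p*0.000000 + (1-p)*0.000000] = 0.000000
  V(3,3) = exp(-r*dt) * [p*0.000000 + (1-p)*0.000000] = 0.000000
  V(2,0) = exp(-r*dt) * [p*3.934579 + (1-p)*0.375695] = 2.176426
  V(2,1) = exp(-r*dt) * [p*0.375695 + (1-p)*0.000000] = 0.190322
  V(2,2) = exp(-r*dt) * [p*0.000000 + (1-p)*0.000000] = 0.000000
  V(1,0) = exp(-r*dt) * [p*2.176426 + (1-p)*0.190322] = 1.195366
  V(1,1) = exp(-r*dt) * [p*0.190322 + (1-p)*0.000000] = 0.096415
  V(0,0) = exp(-r*dt) * [p*1.195366 + (1-p)*0.096415] = 0.652576


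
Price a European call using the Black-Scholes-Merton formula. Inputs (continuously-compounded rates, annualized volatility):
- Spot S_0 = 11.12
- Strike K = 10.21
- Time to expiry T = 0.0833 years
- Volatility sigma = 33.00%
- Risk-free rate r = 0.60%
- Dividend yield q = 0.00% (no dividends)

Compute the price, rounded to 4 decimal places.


Answer: Price = 1.0166

Derivation:
d1 = (ln(S/K) + (r - q + 0.5*sigma^2) * T) / (sigma * sqrt(T)) = 0.94928172
d2 = d1 - sigma * sqrt(T) = 0.85403798
exp(-rT) = 0.99950032; exp(-qT) = 1.00000000
C = S_0 * exp(-qT) * N(d1) - K * exp(-rT) * N(d2)
N(d1) = 0.82876133; N(d2) = 0.80345803
C = 11.1200 * 1.00000000 * 0.82876133 - 10.2100 * 0.99950032 * 0.80345803 = 1.0166


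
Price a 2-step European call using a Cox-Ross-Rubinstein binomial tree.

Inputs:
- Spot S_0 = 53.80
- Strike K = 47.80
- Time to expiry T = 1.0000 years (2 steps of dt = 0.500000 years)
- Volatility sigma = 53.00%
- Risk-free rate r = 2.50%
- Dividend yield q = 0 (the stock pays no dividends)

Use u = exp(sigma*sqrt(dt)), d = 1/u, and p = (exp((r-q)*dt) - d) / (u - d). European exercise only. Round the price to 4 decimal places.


Answer: Price = V(0,0) = 14.4257

Derivation:
dt = T/N = 0.500000
u = exp(sigma*sqrt(dt)) = 1.454652; d = 1/u = 0.687450
p = (exp((r-q)*dt) - d) / (u - d) = 0.423785
Discount per step: exp(-r*dt) = 0.987578
Stock lattice S(k, i) with i counting down-moves:
  k=0: S(0,0) = 53.8000
  k=1: S(1,0) = 78.2603; S(1,1) = 36.9848
  k=2: S(2,0) = 113.8414; S(2,1) = 53.8000; S(2,2) = 25.4252
Terminal payoffs V(N, i) = max(S_T - K, 0):
  V(2,0) = 66.041446; V(2,1) = 6.000000; V(2,2) = 0.000000
Backward induction: V(k, i) = exp(-r*dt) * [p * V(k+1, i) + (1-p) * V(k+1, i+1)].
  V(1,0) = exp(-r*dt) * [p*66.041446 + (1-p)*6.000000] = 31.054051
  V(1,1) = exp(-r*dt) * [p*6.000000 + (1-p)*0.000000] = 2.511124
  V(0,0) = exp(-r*dt) * [p*31.054051 + (1-p)*2.511124] = 14.425734


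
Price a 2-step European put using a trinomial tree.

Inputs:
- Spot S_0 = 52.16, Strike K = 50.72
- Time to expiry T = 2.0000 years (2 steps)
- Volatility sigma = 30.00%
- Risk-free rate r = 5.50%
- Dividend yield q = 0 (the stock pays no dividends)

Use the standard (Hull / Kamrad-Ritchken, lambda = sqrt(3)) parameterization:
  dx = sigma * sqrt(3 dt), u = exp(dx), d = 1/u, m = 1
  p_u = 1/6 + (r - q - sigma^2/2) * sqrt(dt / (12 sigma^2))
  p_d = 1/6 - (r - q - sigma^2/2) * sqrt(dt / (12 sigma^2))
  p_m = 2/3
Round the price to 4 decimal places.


Answer: Price = V(0,0) = 4.4079

Derivation:
dt = T/N = 1.000000; dx = sigma*sqrt(3*dt) = 0.519615
u = exp(dx) = 1.681381; d = 1/u = 0.594749
p_u = 0.176289, p_m = 0.666667, p_d = 0.157044
Discount per step: exp(-r*dt) = 0.946485
Stock lattice S(k, j) with j the centered position index:
  k=0: S(0,+0) = 52.1600
  k=1: S(1,-1) = 31.0221; S(1,+0) = 52.1600; S(1,+1) = 87.7008
  k=2: S(2,-2) = 18.4504; S(2,-1) = 31.0221; S(2,+0) = 52.1600; S(2,+1) = 87.7008; S(2,+2) = 147.4584
Terminal payoffs V(N, j) = max(K - S_T, 0):
  V(2,-2) = 32.269611; V(2,-1) = 19.697875; V(2,+0) = 0.000000; V(2,+1) = 0.000000; V(2,+2) = 0.000000
Backward induction: V(k, j) = exp(-r*dt) * [p_u * V(k+1, j+1) + p_m * V(k+1, j) + p_d * V(k+1, j-1)]
  V(1,-1) = exp(-r*dt) * [p_u*0.000000 + p_m*19.697875 + p_d*32.269611] = 17.225718
  V(1,+0) = exp(-r*dt) * [p_u*0.000000 + p_m*0.000000 + p_d*19.697875] = 2.927891
  V(1,+1) = exp(-r*dt) * [p_u*0.000000 + p_m*0.000000 + p_d*0.000000] = 0.000000
  V(0,+0) = exp(-r*dt) * [p_u*0.000000 + p_m*2.927891 + p_d*17.225718] = 4.407901


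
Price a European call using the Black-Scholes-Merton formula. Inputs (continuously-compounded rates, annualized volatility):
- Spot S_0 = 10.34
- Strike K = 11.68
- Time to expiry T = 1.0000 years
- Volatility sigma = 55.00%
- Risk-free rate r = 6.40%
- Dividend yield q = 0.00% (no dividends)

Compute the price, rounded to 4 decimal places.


Answer: Price = 2.0117

Derivation:
d1 = (ln(S/K) + (r - q + 0.5*sigma^2) * T) / (sigma * sqrt(T)) = 0.16980344
d2 = d1 - sigma * sqrt(T) = -0.38019656
exp(-rT) = 0.93800500; exp(-qT) = 1.00000000
C = S_0 * exp(-qT) * N(d1) - K * exp(-rT) * N(d2)
N(d1) = 0.56741764; N(d2) = 0.35189976
C = 10.3400 * 1.00000000 * 0.56741764 - 11.6800 * 0.93800500 * 0.35189976 = 2.0117


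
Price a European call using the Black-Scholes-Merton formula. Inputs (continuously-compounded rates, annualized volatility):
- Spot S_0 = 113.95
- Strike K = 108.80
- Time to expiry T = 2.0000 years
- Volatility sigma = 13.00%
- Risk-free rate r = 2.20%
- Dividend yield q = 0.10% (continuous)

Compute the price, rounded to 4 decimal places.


d1 = (ln(S/K) + (r - q + 0.5*sigma^2) * T) / (sigma * sqrt(T)) = 0.57193201
d2 = d1 - sigma * sqrt(T) = 0.38808425
exp(-rT) = 0.95695396; exp(-qT) = 0.99800200
C = S_0 * exp(-qT) * N(d1) - K * exp(-rT) * N(d2)
N(d1) = 0.71631598; N(d2) = 0.65102316
C = 113.9500 * 0.99800200 * 0.71631598 - 108.8000 * 0.95695396 * 0.65102316 = 13.6788

Answer: Price = 13.6788
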